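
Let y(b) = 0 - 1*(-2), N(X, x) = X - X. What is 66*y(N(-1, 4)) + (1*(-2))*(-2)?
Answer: 136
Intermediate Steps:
N(X, x) = 0
y(b) = 2 (y(b) = 0 + 2 = 2)
66*y(N(-1, 4)) + (1*(-2))*(-2) = 66*2 + (1*(-2))*(-2) = 132 - 2*(-2) = 132 + 4 = 136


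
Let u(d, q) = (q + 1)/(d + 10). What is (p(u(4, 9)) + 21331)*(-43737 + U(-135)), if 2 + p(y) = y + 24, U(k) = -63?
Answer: -6547048800/7 ≈ -9.3529e+8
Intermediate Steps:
u(d, q) = (1 + q)/(10 + d)
p(y) = 22 + y (p(y) = -2 + (y + 24) = -2 + (24 + y) = 22 + y)
(p(u(4, 9)) + 21331)*(-43737 + U(-135)) = ((22 + (1 + 9)/(10 + 4)) + 21331)*(-43737 - 63) = ((22 + 10/14) + 21331)*(-43800) = ((22 + (1/14)*10) + 21331)*(-43800) = ((22 + 5/7) + 21331)*(-43800) = (159/7 + 21331)*(-43800) = (149476/7)*(-43800) = -6547048800/7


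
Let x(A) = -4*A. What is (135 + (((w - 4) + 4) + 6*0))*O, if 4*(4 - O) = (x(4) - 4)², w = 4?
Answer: -13344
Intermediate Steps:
O = -96 (O = 4 - (-4*4 - 4)²/4 = 4 - (-16 - 4)²/4 = 4 - ¼*(-20)² = 4 - ¼*400 = 4 - 100 = -96)
(135 + (((w - 4) + 4) + 6*0))*O = (135 + (((4 - 4) + 4) + 6*0))*(-96) = (135 + ((0 + 4) + 0))*(-96) = (135 + (4 + 0))*(-96) = (135 + 4)*(-96) = 139*(-96) = -13344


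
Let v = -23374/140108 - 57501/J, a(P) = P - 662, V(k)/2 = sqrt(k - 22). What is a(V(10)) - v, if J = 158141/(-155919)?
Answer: -635401085215227/11078409614 + 4*I*sqrt(3) ≈ -57355.0 + 6.9282*I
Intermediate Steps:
J = -158141/155919 (J = 158141*(-1/155919) = -158141/155919 ≈ -1.0143)
V(k) = 2*sqrt(-22 + k) (V(k) = 2*sqrt(k - 22) = 2*sqrt(-22 + k))
a(P) = -662 + P
v = 628067178050759/11078409614 (v = -23374/140108 - 57501/(-158141/155919) = -23374*1/140108 - 57501*(-155919/158141) = -11687/70054 + 8965498419/158141 = 628067178050759/11078409614 ≈ 56693.)
a(V(10)) - v = (-662 + 2*sqrt(-22 + 10)) - 1*628067178050759/11078409614 = (-662 + 2*sqrt(-12)) - 628067178050759/11078409614 = (-662 + 2*(2*I*sqrt(3))) - 628067178050759/11078409614 = (-662 + 4*I*sqrt(3)) - 628067178050759/11078409614 = -635401085215227/11078409614 + 4*I*sqrt(3)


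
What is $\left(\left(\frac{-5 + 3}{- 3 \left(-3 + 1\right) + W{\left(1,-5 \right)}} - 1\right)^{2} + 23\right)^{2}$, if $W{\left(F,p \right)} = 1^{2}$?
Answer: $\frac{1459264}{2401} \approx 607.77$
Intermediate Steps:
$W{\left(F,p \right)} = 1$
$\left(\left(\frac{-5 + 3}{- 3 \left(-3 + 1\right) + W{\left(1,-5 \right)}} - 1\right)^{2} + 23\right)^{2} = \left(\left(\frac{-5 + 3}{- 3 \left(-3 + 1\right) + 1} - 1\right)^{2} + 23\right)^{2} = \left(\left(- \frac{2}{\left(-3\right) \left(-2\right) + 1} - 1\right)^{2} + 23\right)^{2} = \left(\left(- \frac{2}{6 + 1} - 1\right)^{2} + 23\right)^{2} = \left(\left(- \frac{2}{7} - 1\right)^{2} + 23\right)^{2} = \left(\left(- \frac{9}{7}\right)^{2} + 23\right)^{2} = \left(\frac{81}{49} + 23\right)^{2} = \left(\frac{1208}{49}\right)^{2} = \frac{1459264}{2401}$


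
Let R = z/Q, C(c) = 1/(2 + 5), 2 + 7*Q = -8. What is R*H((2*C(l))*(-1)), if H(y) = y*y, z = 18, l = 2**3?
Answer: -36/35 ≈ -1.0286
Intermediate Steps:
Q = -10/7 (Q = -2/7 + (1/7)*(-8) = -2/7 - 8/7 = -10/7 ≈ -1.4286)
l = 8
C(c) = 1/7
R = -63/5 (R = 18/(-10/7) = 18*(-7/10) = -63/5 ≈ -12.600)
H(y) = y**2
R*H((2*C(l))*(-1)) = -63*((2*(1/7))*(-1))**2/5 = -63*((2/7)*(-1))**2/5 = -63*(-2/7)**2/5 = -63/5*4/49 = -36/35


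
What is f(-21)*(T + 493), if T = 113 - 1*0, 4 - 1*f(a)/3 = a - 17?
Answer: 76356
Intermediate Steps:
f(a) = 63 - 3*a (f(a) = 12 - 3*(a - 17) = 12 - 3*(-17 + a) = 12 + (51 - 3*a) = 63 - 3*a)
T = 113 (T = 113 + 0 = 113)
f(-21)*(T + 493) = (63 - 3*(-21))*(113 + 493) = (63 + 63)*606 = 126*606 = 76356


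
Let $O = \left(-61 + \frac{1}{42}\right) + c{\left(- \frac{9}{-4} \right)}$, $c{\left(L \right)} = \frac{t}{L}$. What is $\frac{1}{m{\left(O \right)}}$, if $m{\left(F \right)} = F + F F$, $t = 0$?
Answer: $\frac{1764}{6451159} \approx 0.00027344$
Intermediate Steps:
$c{\left(L \right)} = 0$ ($c{\left(L \right)} = \frac{0}{L} = 0$)
$O = - \frac{2561}{42}$ ($O = \left(-61 + \frac{1}{42}\right) + 0 = - \frac{2561}{42} + 0 = - \frac{2561}{42} \approx -60.976$)
$m{\left(F \right)} = F + F^{2}$
$\frac{1}{m{\left(O \right)}} = \frac{1}{\left(- \frac{2561}{42}\right) \left(1 - \frac{2561}{42}\right)} = \frac{1}{\left(- \frac{2561}{42}\right) \left(- \frac{2519}{42}\right)} = \frac{1}{\frac{6451159}{1764}} = \frac{1764}{6451159}$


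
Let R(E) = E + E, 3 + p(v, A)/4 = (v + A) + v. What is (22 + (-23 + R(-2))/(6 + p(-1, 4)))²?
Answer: 289/4 ≈ 72.250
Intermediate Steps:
p(v, A) = -12 + 4*A + 8*v (p(v, A) = -12 + 4*((v + A) + v) = -12 + 4*((A + v) + v) = -12 + 4*(A + 2*v) = -12 + (4*A + 8*v) = -12 + 4*A + 8*v)
R(E) = 2*E
(22 + (-23 + R(-2))/(6 + p(-1, 4)))² = (22 + (-23 + 2*(-2))/(6 + (-12 + 4*4 + 8*(-1))))² = (22 + (-23 - 4)/(6 + (-12 + 16 - 8)))² = (22 - 27/(6 - 4))² = (22 - 27/2)² = (17/2)² = 289/4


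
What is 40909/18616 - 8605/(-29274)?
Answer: 678880373/272482392 ≈ 2.4915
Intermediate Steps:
40909/18616 - 8605/(-29274) = 40909*(1/18616) - 8605*(-1/29274) = 40909/18616 + 8605/29274 = 678880373/272482392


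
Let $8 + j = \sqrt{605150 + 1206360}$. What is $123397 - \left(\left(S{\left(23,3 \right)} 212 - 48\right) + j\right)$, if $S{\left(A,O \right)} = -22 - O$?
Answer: $128753 - \sqrt{1811510} \approx 1.2741 \cdot 10^{5}$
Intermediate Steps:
$j = -8 + \sqrt{1811510}$ ($j = -8 + \sqrt{605150 + 1206360} = -8 + \sqrt{1811510} \approx 1337.9$)
$123397 - \left(\left(S{\left(23,3 \right)} 212 - 48\right) + j\right) = 123397 - \left(\left(\left(-22 - 3\right) 212 - 48\right) - \left(8 - \sqrt{1811510}\right)\right) = 123397 - \left(\left(\left(-25\right) 212 - 48\right) - \left(8 - \sqrt{1811510}\right)\right) = 123397 - \left(\left(-5300 - 48\right) - \left(8 - \sqrt{1811510}\right)\right) = 123397 - \left(-5348 - \left(8 - \sqrt{1811510}\right)\right) = 123397 - \left(-5356 + \sqrt{1811510}\right) = 123397 + \left(5356 - \sqrt{1811510}\right) = 128753 - \sqrt{1811510}$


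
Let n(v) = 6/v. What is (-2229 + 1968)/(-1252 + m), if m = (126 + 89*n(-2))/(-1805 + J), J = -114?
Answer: 17271/82843 ≈ 0.20848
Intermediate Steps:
m = 141/1919 (m = (126 + 89*(6/(-2)))/(-1805 - 114) = (126 + 89*(6*(-1/2)))/(-1919) = (126 + 89*(-3))*(-1/1919) = (126 - 267)*(-1/1919) = -141*(-1/1919) = 141/1919 ≈ 0.073476)
(-2229 + 1968)/(-1252 + m) = (-2229 + 1968)/(-1252 + 141/1919) = -261/(-2402447/1919) = -261*(-1919/2402447) = 17271/82843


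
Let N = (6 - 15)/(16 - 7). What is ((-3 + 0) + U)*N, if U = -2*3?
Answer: 9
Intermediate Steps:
U = -6
N = -1 (N = -9/9 = -9*⅑ = -1)
((-3 + 0) + U)*N = ((-3 + 0) - 6)*(-1) = (-3 - 6)*(-1) = -9*(-1) = 9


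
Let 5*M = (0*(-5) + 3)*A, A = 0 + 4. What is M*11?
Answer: 132/5 ≈ 26.400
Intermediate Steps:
A = 4
M = 12/5 (M = ((0*(-5) + 3)*4)/5 = ((0 + 3)*4)/5 = (3*4)/5 = (⅕)*12 = 12/5 ≈ 2.4000)
M*11 = (12/5)*11 = 132/5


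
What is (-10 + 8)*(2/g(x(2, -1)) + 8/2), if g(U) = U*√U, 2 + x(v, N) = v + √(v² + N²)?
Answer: -8 - 4*5^(¼)/5 ≈ -9.1963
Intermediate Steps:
x(v, N) = -2 + v + √(N² + v²) (x(v, N) = -2 + (v + √(v² + N²)) = -2 + (v + √(N² + v²)) = -2 + v + √(N² + v²))
g(U) = U^(3/2)
(-10 + 8)*(2/g(x(2, -1)) + 8/2) = (-10 + 8)*(2/((-2 + 2 + √((-1)² + 2²))^(3/2)) + 8/2) = -2*(2/((-2 + 2 + √(1 + 4))^(3/2)) + 8*(½)) = -2*(2/((-2 + 2 + √5)^(3/2)) + 4) = -2*(2/((√5)^(3/2)) + 4) = -2*(2/(5^(¾)) + 4) = -2*(2*(5^(¼)/5) + 4) = -2*(2*5^(¼)/5 + 4) = -2*(4 + 2*5^(¼)/5) = -8 - 4*5^(¼)/5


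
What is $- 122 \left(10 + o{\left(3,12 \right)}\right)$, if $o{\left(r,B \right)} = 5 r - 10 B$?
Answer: $11590$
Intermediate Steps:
$o{\left(r,B \right)} = - 10 B + 5 r$
$- 122 \left(10 + o{\left(3,12 \right)}\right) = - 122 \left(10 + \left(\left(-10\right) 12 + 5 \cdot 3\right)\right) = - 122 \left(10 + \left(-120 + 15\right)\right) = - 122 \left(10 - 105\right) = \left(-122\right) \left(-95\right) = 11590$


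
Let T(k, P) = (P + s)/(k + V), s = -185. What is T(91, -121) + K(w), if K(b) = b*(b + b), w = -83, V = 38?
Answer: 592352/43 ≈ 13776.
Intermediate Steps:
K(b) = 2*b² (K(b) = b*(2*b) = 2*b²)
T(k, P) = (-185 + P)/(38 + k) (T(k, P) = (P - 185)/(k + 38) = (-185 + P)/(38 + k))
T(91, -121) + K(w) = (-185 - 121)/(38 + 91) + 2*(-83)² = -306/129 + 2*6889 = (1/129)*(-306) + 13778 = -102/43 + 13778 = 592352/43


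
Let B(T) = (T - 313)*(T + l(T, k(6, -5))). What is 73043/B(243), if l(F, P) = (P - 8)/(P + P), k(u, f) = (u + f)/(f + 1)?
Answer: -73043/18165 ≈ -4.0211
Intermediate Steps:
k(u, f) = (f + u)/(1 + f)
l(F, P) = (-8 + P)/(2*P) (l(F, P) = (-8 + P)/((2*P)) = (-8 + P)*(1/(2*P)) = (-8 + P)/(2*P))
B(T) = (-313 + T)*(33/2 + T) (B(T) = (T - 313)*(T + (-8 + (-5 + 6)/(1 - 5))/(2*(((-5 + 6)/(1 - 5))))) = (-313 + T)*(T + (-8 + 1/(-4))/(2*((1/(-4))))) = (-313 + T)*(T + (-8 - ¼*1)/(2*((-¼*1)))) = (-313 + T)*(T + (-8 - ¼)/(2*(-¼))) = (-313 + T)*(T + (½)*(-4)*(-33/4)) = (-313 + T)*(T + 33/2) = (-313 + T)*(33/2 + T))
73043/B(243) = 73043/(-10329/2 + 243² - 593/2*243) = 73043/(-10329/2 + 59049 - 144099/2) = 73043/(-18165) = 73043*(-1/18165) = -73043/18165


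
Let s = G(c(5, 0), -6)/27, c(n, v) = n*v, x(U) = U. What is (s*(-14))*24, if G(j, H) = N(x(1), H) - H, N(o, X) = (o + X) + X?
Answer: 560/9 ≈ 62.222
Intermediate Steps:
N(o, X) = o + 2*X (N(o, X) = (X + o) + X = o + 2*X)
G(j, H) = 1 + H (G(j, H) = (1 + 2*H) - H = 1 + H)
s = -5/27 (s = (1 - 6)/27 = -5*1/27 = -5/27 ≈ -0.18519)
(s*(-14))*24 = -5/27*(-14)*24 = (70/27)*24 = 560/9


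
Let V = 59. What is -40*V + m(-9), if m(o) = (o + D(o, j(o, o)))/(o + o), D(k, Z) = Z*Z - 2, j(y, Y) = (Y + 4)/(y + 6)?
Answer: -191123/81 ≈ -2359.5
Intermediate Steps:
j(y, Y) = (4 + Y)/(6 + y)
D(k, Z) = -2 + Z**2 (D(k, Z) = Z**2 - 2 = -2 + Z**2)
m(o) = (-2 + o + (4 + o)**2/(6 + o)**2)/(2*o) (m(o) = (o + (-2 + ((4 + o)/(6 + o))**2))/(o + o) = (o + (-2 + (4 + o)**2/(6 + o)**2))/((2*o)) = (-2 + o + (4 + o)**2/(6 + o)**2)*(1/(2*o)) = (-2 + o + (4 + o)**2/(6 + o)**2)/(2*o))
-40*V + m(-9) = -40*59 + (1/2)*(-2 - 9 + (4 - 9)**2/(6 - 9)**2)/(-9) = -2360 + (1/2)*(-1/9)*(-2 - 9 + (-5)**2/(-3)**2) = -2360 + (1/2)*(-1/9)*(-2 - 9 + 25*(1/9)) = -2360 + (1/2)*(-1/9)*(-2 - 9 + 25/9) = -2360 + (1/2)*(-1/9)*(-74/9) = -2360 + 37/81 = -191123/81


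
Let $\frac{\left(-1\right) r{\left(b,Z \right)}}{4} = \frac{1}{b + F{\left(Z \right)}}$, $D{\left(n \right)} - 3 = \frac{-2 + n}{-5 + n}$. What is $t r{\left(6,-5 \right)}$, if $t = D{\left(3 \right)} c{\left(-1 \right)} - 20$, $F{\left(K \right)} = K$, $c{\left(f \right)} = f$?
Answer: $90$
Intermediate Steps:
$D{\left(n \right)} = 3 + \frac{-2 + n}{-5 + n}$
$r{\left(b,Z \right)} = - \frac{4}{Z + b}$ ($r{\left(b,Z \right)} = - \frac{4}{b + Z} = - \frac{4}{Z + b}$)
$t = - \frac{45}{2}$ ($t = \frac{-17 + 4 \cdot 3}{-5 + 3} \left(-1\right) - 20 = \frac{-17 + 12}{-2} \left(-1\right) - 20 = \left(- \frac{1}{2}\right) \left(-5\right) \left(-1\right) - 20 = \frac{5}{2} \left(-1\right) - 20 = - \frac{5}{2} - 20 = - \frac{45}{2} \approx -22.5$)
$t r{\left(6,-5 \right)} = - \frac{45 \left(- \frac{4}{-5 + 6}\right)}{2} = - \frac{45 \left(- \frac{4}{1}\right)}{2} = - \frac{45 \left(\left(-4\right) 1\right)}{2} = \left(- \frac{45}{2}\right) \left(-4\right) = 90$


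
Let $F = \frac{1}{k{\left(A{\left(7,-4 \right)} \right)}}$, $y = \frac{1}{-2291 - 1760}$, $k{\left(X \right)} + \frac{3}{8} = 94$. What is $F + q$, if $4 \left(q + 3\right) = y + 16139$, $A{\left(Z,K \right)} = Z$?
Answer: $\frac{12233164039}{3034199} \approx 4031.8$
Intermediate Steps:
$k{\left(X \right)} = \frac{749}{8}$ ($k{\left(X \right)} = - \frac{3}{8} + 94 = \frac{749}{8}$)
$y = - \frac{1}{4051}$ ($y = \frac{1}{-4051} = - \frac{1}{4051} \approx -0.00024685$)
$F = \frac{8}{749}$ ($F = \frac{1}{\frac{749}{8}} = \frac{8}{749} \approx 0.010681$)
$q = \frac{16332619}{4051}$ ($q = -3 + \frac{- \frac{1}{4051} + 16139}{4} = -3 + \frac{1}{4} \cdot \frac{65379088}{4051} = -3 + \frac{16344772}{4051} = \frac{16332619}{4051} \approx 4031.8$)
$F + q = \frac{8}{749} + \frac{16332619}{4051} = \frac{12233164039}{3034199}$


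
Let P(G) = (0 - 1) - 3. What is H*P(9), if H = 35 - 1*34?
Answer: -4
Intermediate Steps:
H = 1 (H = 35 - 34 = 1)
P(G) = -4 (P(G) = -1 - 3 = -4)
H*P(9) = 1*(-4) = -4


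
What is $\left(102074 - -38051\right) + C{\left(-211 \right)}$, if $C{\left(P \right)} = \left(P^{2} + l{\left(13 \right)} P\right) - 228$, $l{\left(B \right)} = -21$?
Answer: $188849$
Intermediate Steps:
$C{\left(P \right)} = -228 + P^{2} - 21 P$ ($C{\left(P \right)} = \left(P^{2} - 21 P\right) - 228 = -228 + P^{2} - 21 P$)
$\left(102074 - -38051\right) + C{\left(-211 \right)} = \left(102074 - -38051\right) - \left(-4203 - 44521\right) = \left(102074 + 38051\right) + \left(-228 + 44521 + 4431\right) = 140125 + 48724 = 188849$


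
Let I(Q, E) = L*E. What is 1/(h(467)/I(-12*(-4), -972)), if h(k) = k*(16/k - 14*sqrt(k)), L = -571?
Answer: -2220048/4990530523 - 907167114*sqrt(467)/4990530523 ≈ -3.9287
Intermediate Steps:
I(Q, E) = -571*E
h(k) = k*(-14*sqrt(k) + 16/k)
1/(h(467)/I(-12*(-4), -972)) = 1/((16 - 6538*sqrt(467))/((-571*(-972)))) = 1/((16 - 6538*sqrt(467))/555012) = 1/((16 - 6538*sqrt(467))*(1/555012)) = 1/(4/138753 - 3269*sqrt(467)/277506)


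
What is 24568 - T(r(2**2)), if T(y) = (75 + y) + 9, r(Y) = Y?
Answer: 24480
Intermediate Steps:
T(y) = 84 + y
24568 - T(r(2**2)) = 24568 - (84 + 2**2) = 24568 - (84 + 4) = 24568 - 1*88 = 24568 - 88 = 24480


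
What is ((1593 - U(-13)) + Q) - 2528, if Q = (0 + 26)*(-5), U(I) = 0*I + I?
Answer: -1052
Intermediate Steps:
U(I) = I (U(I) = 0 + I = I)
Q = -130 (Q = 26*(-5) = -130)
((1593 - U(-13)) + Q) - 2528 = ((1593 - 1*(-13)) - 130) - 2528 = ((1593 + 13) - 130) - 2528 = (1606 - 130) - 2528 = 1476 - 2528 = -1052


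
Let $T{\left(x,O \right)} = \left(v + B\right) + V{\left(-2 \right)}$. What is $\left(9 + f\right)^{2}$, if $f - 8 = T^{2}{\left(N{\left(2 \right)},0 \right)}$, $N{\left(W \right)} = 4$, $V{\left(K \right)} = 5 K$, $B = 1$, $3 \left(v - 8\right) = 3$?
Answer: $289$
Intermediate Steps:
$v = 9$ ($v = 8 + \frac{1}{3} \cdot 3 = 8 + 1 = 9$)
$T{\left(x,O \right)} = 0$ ($T{\left(x,O \right)} = \left(9 + 1\right) + 5 \left(-2\right) = 10 - 10 = 0$)
$f = 8$ ($f = 8 + 0^{2} = 8 + 0 = 8$)
$\left(9 + f\right)^{2} = \left(9 + 8\right)^{2} = 17^{2} = 289$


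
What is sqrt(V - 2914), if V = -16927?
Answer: I*sqrt(19841) ≈ 140.86*I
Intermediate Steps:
sqrt(V - 2914) = sqrt(-16927 - 2914) = sqrt(-19841) = I*sqrt(19841)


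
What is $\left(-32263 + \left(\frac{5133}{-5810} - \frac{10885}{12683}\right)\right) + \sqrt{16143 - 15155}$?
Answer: $- \frac{2377531708179}{73688230} + 2 \sqrt{247} \approx -32233.0$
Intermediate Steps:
$\left(-32263 + \left(\frac{5133}{-5810} - \frac{10885}{12683}\right)\right) + \sqrt{16143 - 15155} = \left(-32263 + \left(5133 \left(- \frac{1}{5810}\right) - \frac{10885}{12683}\right)\right) + \sqrt{988} = \left(-32263 - \frac{128343689}{73688230}\right) + 2 \sqrt{247} = - \frac{2377531708179}{73688230} + 2 \sqrt{247}$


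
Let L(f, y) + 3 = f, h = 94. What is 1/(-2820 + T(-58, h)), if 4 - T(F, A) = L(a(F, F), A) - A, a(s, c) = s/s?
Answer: -1/2720 ≈ -0.00036765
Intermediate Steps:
a(s, c) = 1
L(f, y) = -3 + f
T(F, A) = 6 + A (T(F, A) = 4 - ((-3 + 1) - A) = 4 - (-2 - A) = 4 + (2 + A) = 6 + A)
1/(-2820 + T(-58, h)) = 1/(-2820 + (6 + 94)) = 1/(-2820 + 100) = 1/(-2720) = -1/2720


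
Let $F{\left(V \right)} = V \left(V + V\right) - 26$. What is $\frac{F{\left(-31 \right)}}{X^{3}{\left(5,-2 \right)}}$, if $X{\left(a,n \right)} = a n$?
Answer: $- \frac{237}{125} \approx -1.896$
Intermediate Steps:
$F{\left(V \right)} = -26 + 2 V^{2}$ ($F{\left(V \right)} = V 2 V - 26 = 2 V^{2} - 26 = -26 + 2 V^{2}$)
$\frac{F{\left(-31 \right)}}{X^{3}{\left(5,-2 \right)}} = \frac{-26 + 2 \left(-31\right)^{2}}{\left(5 \left(-2\right)\right)^{3}} = \frac{-26 + 2 \cdot 961}{\left(-10\right)^{3}} = \frac{-26 + 1922}{-1000} = 1896 \left(- \frac{1}{1000}\right) = - \frac{237}{125}$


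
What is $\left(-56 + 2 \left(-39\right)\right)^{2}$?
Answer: $17956$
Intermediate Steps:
$\left(-56 + 2 \left(-39\right)\right)^{2} = \left(-56 - 78\right)^{2} = \left(-134\right)^{2} = 17956$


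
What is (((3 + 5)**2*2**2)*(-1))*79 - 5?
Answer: -20229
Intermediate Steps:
(((3 + 5)**2*2**2)*(-1))*79 - 5 = ((8**2*4)*(-1))*79 - 5 = ((64*4)*(-1))*79 - 5 = (256*(-1))*79 - 5 = -256*79 - 5 = -20224 - 5 = -20229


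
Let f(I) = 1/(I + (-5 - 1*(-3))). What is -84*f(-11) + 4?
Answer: 136/13 ≈ 10.462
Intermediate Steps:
f(I) = 1/(-2 + I) (f(I) = 1/(I + (-5 + 3)) = 1/(I - 2) = 1/(-2 + I))
-84*f(-11) + 4 = -84/(-2 - 11) + 4 = -84/(-13) + 4 = -84*(-1/13) + 4 = 84/13 + 4 = 136/13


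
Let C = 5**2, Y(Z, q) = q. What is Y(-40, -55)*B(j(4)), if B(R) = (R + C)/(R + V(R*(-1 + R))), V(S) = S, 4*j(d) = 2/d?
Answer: -88440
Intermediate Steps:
j(d) = 1/(2*d) (j(d) = (2/d)/4 = 1/(2*d))
C = 25
B(R) = (25 + R)/(R + R*(-1 + R)) (B(R) = (R + 25)/(R + R*(-1 + R)) = (25 + R)/(R + R*(-1 + R)))
Y(-40, -55)*B(j(4)) = -55*(25 + (1/2)/4)/((1/2)/4)**2 = -55*(25 + (1/2)*(1/4))/((1/2)*(1/4))**2 = -55*(25 + 1/8)/8**(-2) = -3520*201/8 = -55*1608 = -88440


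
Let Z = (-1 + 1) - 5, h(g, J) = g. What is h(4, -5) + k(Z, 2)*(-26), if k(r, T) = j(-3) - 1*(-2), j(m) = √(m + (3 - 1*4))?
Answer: -48 - 52*I ≈ -48.0 - 52.0*I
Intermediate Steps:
Z = -5 (Z = 0 - 5 = -5)
j(m) = √(-1 + m) (j(m) = √(m + (3 - 4)) = √(m - 1) = √(-1 + m))
k(r, T) = 2 + 2*I (k(r, T) = √(-1 - 3) - 1*(-2) = √(-4) + 2 = 2*I + 2 = 2 + 2*I)
h(4, -5) + k(Z, 2)*(-26) = 4 + (2 + 2*I)*(-26) = 4 + (-52 - 52*I) = -48 - 52*I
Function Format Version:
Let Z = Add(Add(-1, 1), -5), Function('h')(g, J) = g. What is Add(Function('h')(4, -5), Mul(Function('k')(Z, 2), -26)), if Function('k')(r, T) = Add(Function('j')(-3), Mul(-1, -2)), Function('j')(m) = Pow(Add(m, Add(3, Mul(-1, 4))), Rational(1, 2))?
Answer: Add(-48, Mul(-52, I)) ≈ Add(-48.000, Mul(-52.000, I))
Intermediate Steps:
Z = -5 (Z = Add(0, -5) = -5)
Function('j')(m) = Pow(Add(-1, m), Rational(1, 2)) (Function('j')(m) = Pow(Add(m, Add(3, -4)), Rational(1, 2)) = Pow(Add(m, -1), Rational(1, 2)) = Pow(Add(-1, m), Rational(1, 2)))
Function('k')(r, T) = Add(2, Mul(2, I)) (Function('k')(r, T) = Add(Pow(Add(-1, -3), Rational(1, 2)), Mul(-1, -2)) = Add(Pow(-4, Rational(1, 2)), 2) = Add(Mul(2, I), 2) = Add(2, Mul(2, I)))
Add(Function('h')(4, -5), Mul(Function('k')(Z, 2), -26)) = Add(4, Mul(Add(2, Mul(2, I)), -26)) = Add(4, Add(-52, Mul(-52, I))) = Add(-48, Mul(-52, I))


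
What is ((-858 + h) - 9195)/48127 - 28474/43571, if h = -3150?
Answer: -114449183/123349501 ≈ -0.92785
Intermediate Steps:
((-858 + h) - 9195)/48127 - 28474/43571 = ((-858 - 3150) - 9195)/48127 - 28474/43571 = (-4008 - 9195)*(1/48127) - 28474*1/43571 = -13203*1/48127 - 28474/43571 = -13203/48127 - 28474/43571 = -114449183/123349501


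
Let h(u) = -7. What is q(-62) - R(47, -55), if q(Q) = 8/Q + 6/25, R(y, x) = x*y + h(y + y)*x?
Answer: 1705086/775 ≈ 2200.1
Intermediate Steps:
R(y, x) = -7*x + x*y (R(y, x) = x*y - 7*x = -7*x + x*y)
q(Q) = 6/25 + 8/Q (q(Q) = 8/Q + 6*(1/25) = 8/Q + 6/25 = 6/25 + 8/Q)
q(-62) - R(47, -55) = (6/25 + 8/(-62)) - (-55)*(-7 + 47) = (6/25 + 8*(-1/62)) - (-55)*40 = (6/25 - 4/31) - 1*(-2200) = 86/775 + 2200 = 1705086/775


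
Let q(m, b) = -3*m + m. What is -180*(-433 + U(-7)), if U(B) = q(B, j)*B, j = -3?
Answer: 95580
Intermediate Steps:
q(m, b) = -2*m
U(B) = -2*B² (U(B) = (-2*B)*B = -2*B²)
-180*(-433 + U(-7)) = -180*(-433 - 2*(-7)²) = -180*(-433 - 2*49) = -180*(-433 - 98) = -180*(-531) = 95580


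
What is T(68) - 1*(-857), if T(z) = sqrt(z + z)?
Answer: 857 + 2*sqrt(34) ≈ 868.66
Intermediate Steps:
T(z) = sqrt(2)*sqrt(z) (T(z) = sqrt(2*z) = sqrt(2)*sqrt(z))
T(68) - 1*(-857) = sqrt(2)*sqrt(68) - 1*(-857) = sqrt(2)*(2*sqrt(17)) + 857 = 2*sqrt(34) + 857 = 857 + 2*sqrt(34)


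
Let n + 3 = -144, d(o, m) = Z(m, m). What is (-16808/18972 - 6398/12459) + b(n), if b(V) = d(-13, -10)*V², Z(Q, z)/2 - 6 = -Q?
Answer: 13620681090208/19697679 ≈ 6.9149e+5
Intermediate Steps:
Z(Q, z) = 12 - 2*Q (Z(Q, z) = 12 + 2*(-Q) = 12 - 2*Q)
d(o, m) = 12 - 2*m
n = -147 (n = -3 - 144 = -147)
b(V) = 32*V² (b(V) = (12 - 2*(-10))*V² = (12 + 20)*V² = 32*V²)
(-16808/18972 - 6398/12459) + b(n) = (-16808/18972 - 6398/12459) + 32*(-147)² = (-16808*1/18972 - 6398*1/12459) + 32*21609 = (-4202/4743 - 6398/12459) + 691488 = -27566144/19697679 + 691488 = 13620681090208/19697679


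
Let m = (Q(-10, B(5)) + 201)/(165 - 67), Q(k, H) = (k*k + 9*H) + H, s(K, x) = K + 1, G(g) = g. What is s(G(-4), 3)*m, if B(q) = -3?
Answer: -813/98 ≈ -8.2959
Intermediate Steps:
s(K, x) = 1 + K
Q(k, H) = k**2 + 10*H (Q(k, H) = (k**2 + 9*H) + H = k**2 + 10*H)
m = 271/98 (m = (((-10)**2 + 10*(-3)) + 201)/(165 - 67) = ((100 - 30) + 201)/98 = (70 + 201)*(1/98) = 271*(1/98) = 271/98 ≈ 2.7653)
s(G(-4), 3)*m = (1 - 4)*(271/98) = -3*271/98 = -813/98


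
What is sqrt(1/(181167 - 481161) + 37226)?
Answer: sqrt(3350205987440142)/299994 ≈ 192.94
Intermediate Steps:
sqrt(1/(181167 - 481161) + 37226) = sqrt(1/(-299994) + 37226) = sqrt(-1/299994 + 37226) = sqrt(11167576643/299994) = sqrt(3350205987440142)/299994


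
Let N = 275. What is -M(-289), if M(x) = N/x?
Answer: 275/289 ≈ 0.95156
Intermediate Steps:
M(x) = 275/x
-M(-289) = -275/(-289) = -275*(-1)/289 = -1*(-275/289) = 275/289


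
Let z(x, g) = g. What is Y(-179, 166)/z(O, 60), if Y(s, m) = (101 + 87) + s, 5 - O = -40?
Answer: 3/20 ≈ 0.15000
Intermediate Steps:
O = 45 (O = 5 - 1*(-40) = 5 + 40 = 45)
Y(s, m) = 188 + s
Y(-179, 166)/z(O, 60) = (188 - 179)/60 = 9*(1/60) = 3/20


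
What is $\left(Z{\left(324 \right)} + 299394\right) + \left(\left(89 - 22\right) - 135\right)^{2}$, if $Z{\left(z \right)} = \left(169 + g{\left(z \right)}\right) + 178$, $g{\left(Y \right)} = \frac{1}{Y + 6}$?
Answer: $\frac{100440451}{330} \approx 3.0437 \cdot 10^{5}$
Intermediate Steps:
$g{\left(Y \right)} = \frac{1}{6 + Y}$
$Z{\left(z \right)} = 347 + \frac{1}{6 + z}$ ($Z{\left(z \right)} = \left(169 + \frac{1}{6 + z}\right) + 178 = 347 + \frac{1}{6 + z}$)
$\left(Z{\left(324 \right)} + 299394\right) + \left(\left(89 - 22\right) - 135\right)^{2} = \left(\frac{2083 + 347 \cdot 324}{6 + 324} + 299394\right) + \left(\left(89 - 22\right) - 135\right)^{2} = \left(\frac{2083 + 112428}{330} + 299394\right) + \left(67 - 135\right)^{2} = \left(\frac{1}{330} \cdot 114511 + 299394\right) + \left(-68\right)^{2} = \left(\frac{114511}{330} + 299394\right) + 4624 = \frac{98914531}{330} + 4624 = \frac{100440451}{330}$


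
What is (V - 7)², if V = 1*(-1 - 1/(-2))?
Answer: 225/4 ≈ 56.250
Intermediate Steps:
V = -½ (V = 1*(-1 - 1*(-½)) = 1*(-1 + ½) = 1*(-½) = -½ ≈ -0.50000)
(V - 7)² = (-½ - 7)² = (-15/2)² = 225/4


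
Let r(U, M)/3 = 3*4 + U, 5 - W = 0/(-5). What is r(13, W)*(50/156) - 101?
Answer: -2001/26 ≈ -76.962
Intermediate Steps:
W = 5 (W = 5 - 0/(-5) = 5 - 0*(-1)/5 = 5 - 1*0 = 5 + 0 = 5)
r(U, M) = 36 + 3*U (r(U, M) = 3*(3*4 + U) = 3*(12 + U) = 36 + 3*U)
r(13, W)*(50/156) - 101 = (36 + 3*13)*(50/156) - 101 = (36 + 39)*(50*(1/156)) - 101 = 75*(25/78) - 101 = 625/26 - 101 = -2001/26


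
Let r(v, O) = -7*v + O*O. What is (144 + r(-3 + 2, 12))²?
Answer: 87025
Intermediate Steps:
r(v, O) = O² - 7*v (r(v, O) = -7*v + O² = O² - 7*v)
(144 + r(-3 + 2, 12))² = (144 + (12² - 7*(-3 + 2)))² = (144 + (144 - 7*(-1)))² = (144 + (144 + 7))² = (144 + 151)² = 295² = 87025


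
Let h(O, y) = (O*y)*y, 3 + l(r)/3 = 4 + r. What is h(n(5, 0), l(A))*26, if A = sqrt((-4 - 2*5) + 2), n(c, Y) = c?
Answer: -12870 + 4680*I*sqrt(3) ≈ -12870.0 + 8106.0*I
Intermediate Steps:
A = 2*I*sqrt(3) (A = sqrt((-4 - 10) + 2) = sqrt(-14 + 2) = sqrt(-12) = 2*I*sqrt(3) ≈ 3.4641*I)
l(r) = 3 + 3*r (l(r) = -9 + 3*(4 + r) = -9 + (12 + 3*r) = 3 + 3*r)
h(O, y) = O*y**2
h(n(5, 0), l(A))*26 = (5*(3 + 3*(2*I*sqrt(3)))**2)*26 = (5*(3 + 6*I*sqrt(3))**2)*26 = 130*(3 + 6*I*sqrt(3))**2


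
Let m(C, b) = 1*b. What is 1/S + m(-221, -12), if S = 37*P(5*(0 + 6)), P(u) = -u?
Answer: -13321/1110 ≈ -12.001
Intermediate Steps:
m(C, b) = b
S = -1110 (S = 37*(-5*(0 + 6)) = 37*(-5*6) = 37*(-1*30) = 37*(-30) = -1110)
1/S + m(-221, -12) = 1/(-1110) - 12 = -1/1110 - 12 = -13321/1110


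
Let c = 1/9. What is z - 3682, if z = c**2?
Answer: -298241/81 ≈ -3682.0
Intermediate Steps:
c = 1/9 ≈ 0.11111
z = 1/81 (z = (1/9)**2 = 1/81 ≈ 0.012346)
z - 3682 = 1/81 - 3682 = -298241/81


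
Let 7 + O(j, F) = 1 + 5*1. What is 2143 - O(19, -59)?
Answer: 2144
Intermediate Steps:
O(j, F) = -1 (O(j, F) = -7 + (1 + 5*1) = -7 + (1 + 5) = -7 + 6 = -1)
2143 - O(19, -59) = 2143 - 1*(-1) = 2143 + 1 = 2144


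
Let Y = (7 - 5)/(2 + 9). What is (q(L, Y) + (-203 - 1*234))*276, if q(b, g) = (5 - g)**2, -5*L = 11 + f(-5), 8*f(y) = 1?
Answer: -13818768/121 ≈ -1.1420e+5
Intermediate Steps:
f(y) = 1/8 (f(y) = (1/8)*1 = 1/8)
L = -89/40 (L = -(11 + 1/8)/5 = -1/5*89/8 = -89/40 ≈ -2.2250)
Y = 2/11 ≈ 0.18182
(q(L, Y) + (-203 - 1*234))*276 = ((-5 + 2/11)**2 + (-203 - 1*234))*276 = ((-53/11)**2 + (-203 - 234))*276 = (2809/121 - 437)*276 = -50068/121*276 = -13818768/121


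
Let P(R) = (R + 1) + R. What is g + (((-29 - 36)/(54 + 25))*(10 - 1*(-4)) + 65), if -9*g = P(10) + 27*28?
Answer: -7786/237 ≈ -32.852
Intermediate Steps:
P(R) = 1 + 2*R (P(R) = (1 + R) + R = 1 + 2*R)
g = -259/3 (g = -((1 + 2*10) + 27*28)/9 = -((1 + 20) + 756)/9 = -(21 + 756)/9 = -⅑*777 = -259/3 ≈ -86.333)
g + (((-29 - 36)/(54 + 25))*(10 - 1*(-4)) + 65) = -259/3 + (((-29 - 36)/(54 + 25))*(10 - 1*(-4)) + 65) = -259/3 + ((-65/79)*(10 + 4) + 65) = -259/3 + (-65*1/79*14 + 65) = -259/3 + (-65/79*14 + 65) = -259/3 + (-910/79 + 65) = -259/3 + 4225/79 = -7786/237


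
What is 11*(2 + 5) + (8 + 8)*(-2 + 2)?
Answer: 77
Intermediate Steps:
11*(2 + 5) + (8 + 8)*(-2 + 2) = 11*7 + 16*0 = 77 + 0 = 77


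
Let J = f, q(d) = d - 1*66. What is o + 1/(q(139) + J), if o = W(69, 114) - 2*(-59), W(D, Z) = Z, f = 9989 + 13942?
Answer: 5568929/24004 ≈ 232.00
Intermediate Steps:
f = 23931
q(d) = -66 + d (q(d) = d - 66 = -66 + d)
J = 23931
o = 232 (o = 114 - 2*(-59) = 114 + 118 = 232)
o + 1/(q(139) + J) = 232 + 1/((-66 + 139) + 23931) = 232 + 1/(73 + 23931) = 232 + 1/24004 = 5568929/24004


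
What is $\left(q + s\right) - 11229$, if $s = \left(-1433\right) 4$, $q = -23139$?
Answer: $-40100$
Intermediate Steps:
$s = -5732$
$\left(q + s\right) - 11229 = \left(-23139 - 5732\right) - 11229 = -28871 - 11229 = -40100$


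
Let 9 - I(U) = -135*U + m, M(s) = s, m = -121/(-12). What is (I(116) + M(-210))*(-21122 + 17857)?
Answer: -605288555/12 ≈ -5.0441e+7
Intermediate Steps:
m = 121/12 (m = -121*(-1/12) = 121/12 ≈ 10.083)
I(U) = -13/12 + 135*U (I(U) = 9 - (-135*U + 121/12) = 9 - (121/12 - 135*U) = 9 + (-121/12 + 135*U) = -13/12 + 135*U)
(I(116) + M(-210))*(-21122 + 17857) = ((-13/12 + 135*116) - 210)*(-21122 + 17857) = ((-13/12 + 15660) - 210)*(-3265) = (187907/12 - 210)*(-3265) = (185387/12)*(-3265) = -605288555/12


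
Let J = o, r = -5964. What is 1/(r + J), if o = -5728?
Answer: -1/11692 ≈ -8.5529e-5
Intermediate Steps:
J = -5728
1/(r + J) = 1/(-5964 - 5728) = 1/(-11692) = -1/11692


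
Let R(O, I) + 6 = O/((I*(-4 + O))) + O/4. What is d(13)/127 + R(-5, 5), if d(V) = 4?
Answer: -32495/4572 ≈ -7.1074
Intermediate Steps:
R(O, I) = -6 + O/4 + O/(I*(-4 + O)) (R(O, I) = -6 + (O/((I*(-4 + O))) + O/4) = -6 + (O*(1/(I*(-4 + O))) + O*(1/4)) = -6 + (O/(I*(-4 + O)) + O/4) = -6 + (O/4 + O/(I*(-4 + O))) = -6 + O/4 + O/(I*(-4 + O)))
d(13)/127 + R(-5, 5) = 4/127 + (-5 + 24*5 - 7*5*(-5) + (1/4)*5*(-5)**2)/(5*(-4 - 5)) = 4*(1/127) + (1/5)*(-5 + 120 + 175 + (1/4)*5*25)/(-9) = 4/127 + (1/5)*(-1/9)*(-5 + 120 + 175 + 125/4) = 4/127 + (1/5)*(-1/9)*(1285/4) = 4/127 - 257/36 = -32495/4572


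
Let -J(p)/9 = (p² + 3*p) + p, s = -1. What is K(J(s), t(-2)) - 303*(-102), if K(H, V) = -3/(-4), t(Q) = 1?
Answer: 123627/4 ≈ 30907.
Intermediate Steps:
J(p) = -36*p - 9*p² (J(p) = -9*((p² + 3*p) + p) = -9*(p² + 4*p) = -36*p - 9*p²)
K(H, V) = ¾ (K(H, V) = -¼*(-3) = ¾)
K(J(s), t(-2)) - 303*(-102) = ¾ - 303*(-102) = ¾ + 30906 = 123627/4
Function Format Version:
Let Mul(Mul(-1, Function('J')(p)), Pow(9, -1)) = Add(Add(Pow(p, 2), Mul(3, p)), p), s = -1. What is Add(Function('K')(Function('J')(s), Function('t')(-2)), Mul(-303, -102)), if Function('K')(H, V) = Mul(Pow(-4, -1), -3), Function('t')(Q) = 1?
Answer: Rational(123627, 4) ≈ 30907.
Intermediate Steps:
Function('J')(p) = Add(Mul(-36, p), Mul(-9, Pow(p, 2))) (Function('J')(p) = Mul(-9, Add(Add(Pow(p, 2), Mul(3, p)), p)) = Mul(-9, Add(Pow(p, 2), Mul(4, p))) = Add(Mul(-36, p), Mul(-9, Pow(p, 2))))
Function('K')(H, V) = Rational(3, 4) (Function('K')(H, V) = Mul(Rational(-1, 4), -3) = Rational(3, 4))
Add(Function('K')(Function('J')(s), Function('t')(-2)), Mul(-303, -102)) = Add(Rational(3, 4), Mul(-303, -102)) = Add(Rational(3, 4), 30906) = Rational(123627, 4)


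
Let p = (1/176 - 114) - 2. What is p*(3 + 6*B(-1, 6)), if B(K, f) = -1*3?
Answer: 306225/176 ≈ 1739.9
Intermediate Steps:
B(K, f) = -3
p = -20415/176 (p = (1/176 - 114) - 2 = -20063/176 - 2 = -20415/176 ≈ -115.99)
p*(3 + 6*B(-1, 6)) = -20415*(3 + 6*(-3))/176 = -20415*(3 - 18)/176 = -20415/176*(-15) = 306225/176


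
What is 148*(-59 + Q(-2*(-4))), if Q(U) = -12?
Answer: -10508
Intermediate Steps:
148*(-59 + Q(-2*(-4))) = 148*(-59 - 12) = 148*(-71) = -10508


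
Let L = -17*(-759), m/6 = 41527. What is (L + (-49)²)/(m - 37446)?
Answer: 3826/52929 ≈ 0.072286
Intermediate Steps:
m = 249162 (m = 6*41527 = 249162)
L = 12903
(L + (-49)²)/(m - 37446) = (12903 + (-49)²)/(249162 - 37446) = (12903 + 2401)/211716 = 15304*(1/211716) = 3826/52929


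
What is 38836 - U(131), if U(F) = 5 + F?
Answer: 38700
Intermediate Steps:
38836 - U(131) = 38836 - (5 + 131) = 38836 - 1*136 = 38836 - 136 = 38700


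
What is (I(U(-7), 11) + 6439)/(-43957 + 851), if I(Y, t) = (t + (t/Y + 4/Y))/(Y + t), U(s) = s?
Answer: -90177/603484 ≈ -0.14943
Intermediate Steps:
I(Y, t) = (t + 4/Y + t/Y)/(Y + t) (I(Y, t) = (t + (4/Y + t/Y))/(Y + t) = (t + 4/Y + t/Y)/(Y + t))
(I(U(-7), 11) + 6439)/(-43957 + 851) = ((4 + 11 - 7*11)/((-7)*(-7 + 11)) + 6439)/(-43957 + 851) = (-⅐*(4 + 11 - 77)/4 + 6439)/(-43106) = (-⅐*¼*(-62) + 6439)*(-1/43106) = (31/14 + 6439)*(-1/43106) = (90177/14)*(-1/43106) = -90177/603484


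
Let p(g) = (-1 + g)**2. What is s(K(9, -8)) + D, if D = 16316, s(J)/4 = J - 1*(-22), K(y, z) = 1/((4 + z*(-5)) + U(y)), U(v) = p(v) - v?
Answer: 1624000/99 ≈ 16404.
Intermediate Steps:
U(v) = (-1 + v)**2 - v
K(y, z) = 1/(4 + (-1 + y)**2 - y - 5*z) (K(y, z) = 1/((4 + z*(-5)) + ((-1 + y)**2 - y)) = 1/((4 - 5*z) + ((-1 + y)**2 - y)) = 1/(4 + (-1 + y)**2 - y - 5*z))
s(J) = 88 + 4*J (s(J) = 4*(J - 1*(-22)) = 4*(J + 22) = 4*(22 + J) = 88 + 4*J)
s(K(9, -8)) + D = (88 + 4/(5 + 9**2 - 5*(-8) - 3*9)) + 16316 = (88 + 4/(5 + 81 + 40 - 27)) + 16316 = (88 + 4/99) + 16316 = 8716/99 + 16316 = 1624000/99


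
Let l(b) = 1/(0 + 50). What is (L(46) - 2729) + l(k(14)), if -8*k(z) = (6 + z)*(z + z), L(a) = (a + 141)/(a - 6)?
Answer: -544861/200 ≈ -2724.3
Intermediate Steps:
L(a) = (141 + a)/(-6 + a)
k(z) = -z*(6 + z)/4 (k(z) = -(6 + z)*(z + z)/8 = -(6 + z)*2*z/8 = -z*(6 + z)/4)
l(b) = 1/50
(L(46) - 2729) + l(k(14)) = ((141 + 46)/(-6 + 46) - 2729) + 1/50 = (187/40 - 2729) + 1/50 = -108973/40 + 1/50 = -544861/200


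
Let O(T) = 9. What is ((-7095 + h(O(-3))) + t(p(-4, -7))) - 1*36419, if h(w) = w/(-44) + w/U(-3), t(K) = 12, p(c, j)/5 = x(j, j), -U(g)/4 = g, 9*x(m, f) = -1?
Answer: -478516/11 ≈ -43501.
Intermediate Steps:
x(m, f) = -1/9 (x(m, f) = (1/9)*(-1) = -1/9)
U(g) = -4*g
p(c, j) = -5/9 (p(c, j) = 5*(-1/9) = -5/9)
h(w) = 2*w/33 (h(w) = w/(-44) + w/((-4*(-3))) = w*(-1/44) + w/12 = -w/44 + w*(1/12) = -w/44 + w/12 = 2*w/33)
((-7095 + h(O(-3))) + t(p(-4, -7))) - 1*36419 = ((-7095 + (2/33)*9) + 12) - 1*36419 = ((-7095 + 6/11) + 12) - 36419 = (-78039/11 + 12) - 36419 = -77907/11 - 36419 = -478516/11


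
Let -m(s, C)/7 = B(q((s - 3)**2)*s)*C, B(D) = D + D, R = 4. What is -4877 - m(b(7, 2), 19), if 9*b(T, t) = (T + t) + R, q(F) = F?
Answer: -2877565/729 ≈ -3947.3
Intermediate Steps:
b(T, t) = 4/9 + T/9 + t/9 (b(T, t) = ((T + t) + 4)/9 = (4 + T + t)/9 = 4/9 + T/9 + t/9)
B(D) = 2*D
m(s, C) = -14*C*s*(-3 + s)**2 (m(s, C) = -7*2*((s - 3)**2*s)*C = -7*2*((-3 + s)**2*s)*C = -7*2*(s*(-3 + s)**2)*C = -7*2*s*(-3 + s)**2*C = -14*C*s*(-3 + s)**2)
-4877 - m(b(7, 2), 19) = -4877 - (-14)*19*(4/9 + (1/9)*7 + (1/9)*2)*(-3 + (4/9 + (1/9)*7 + (1/9)*2))**2 = -4877 - (-14)*19*(4/9 + 7/9 + 2/9)*(-3 + (4/9 + 7/9 + 2/9))**2 = -4877 - (-14)*19*13*(-3 + 13/9)**2/9 = -4877 - (-14)*19*13*(-14/9)**2/9 = -4877 - (-14)*19*13*196/(9*81) = -4877 - 1*(-677768/729) = -4877 + 677768/729 = -2877565/729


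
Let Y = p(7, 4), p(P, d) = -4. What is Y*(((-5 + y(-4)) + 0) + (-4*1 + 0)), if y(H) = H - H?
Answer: 36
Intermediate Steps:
y(H) = 0
Y = -4
Y*(((-5 + y(-4)) + 0) + (-4*1 + 0)) = -4*(((-5 + 0) + 0) + (-4*1 + 0)) = -4*((-5 + 0) + (-4 + 0)) = -4*(-5 - 4) = -4*(-9) = 36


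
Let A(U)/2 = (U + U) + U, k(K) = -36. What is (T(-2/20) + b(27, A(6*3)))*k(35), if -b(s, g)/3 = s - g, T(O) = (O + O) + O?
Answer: -43686/5 ≈ -8737.2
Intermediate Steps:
T(O) = 3*O (T(O) = 2*O + O = 3*O)
A(U) = 6*U (A(U) = 2*((U + U) + U) = 2*(2*U + U) = 2*(3*U) = 6*U)
b(s, g) = -3*s + 3*g (b(s, g) = -3*(s - g) = -3*s + 3*g)
(T(-2/20) + b(27, A(6*3)))*k(35) = (3*(-2/20) + (-3*27 + 3*(6*(6*3))))*(-36) = (3*(-2*1/20) + (-81 + 3*(6*18)))*(-36) = (3*(-⅒) + (-81 + 3*108))*(-36) = (-3/10 + (-81 + 324))*(-36) = (-3/10 + 243)*(-36) = (2427/10)*(-36) = -43686/5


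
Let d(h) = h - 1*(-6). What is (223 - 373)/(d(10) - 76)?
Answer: 5/2 ≈ 2.5000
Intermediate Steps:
d(h) = 6 + h (d(h) = h + 6 = 6 + h)
(223 - 373)/(d(10) - 76) = (223 - 373)/((6 + 10) - 76) = -150/(16 - 76) = -150/(-60) = -150*(-1/60) = 5/2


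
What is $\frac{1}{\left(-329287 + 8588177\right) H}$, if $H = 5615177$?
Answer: $\frac{1}{46375129173530} \approx 2.1563 \cdot 10^{-14}$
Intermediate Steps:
$\frac{1}{\left(-329287 + 8588177\right) H} = \frac{1}{\left(-329287 + 8588177\right) 5615177} = \frac{1}{8258890} \cdot \frac{1}{5615177} = \frac{1}{46375129173530}$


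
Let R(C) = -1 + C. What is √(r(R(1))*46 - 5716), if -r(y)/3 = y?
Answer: 2*I*√1429 ≈ 75.604*I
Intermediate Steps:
r(y) = -3*y
√(r(R(1))*46 - 5716) = √(-3*(-1 + 1)*46 - 5716) = √(-3*0*46 - 5716) = √(0*46 - 5716) = √(0 - 5716) = √(-5716) = 2*I*√1429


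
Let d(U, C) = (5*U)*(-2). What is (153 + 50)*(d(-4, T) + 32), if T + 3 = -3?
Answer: 14616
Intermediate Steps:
T = -6 (T = -3 - 3 = -6)
d(U, C) = -10*U
(153 + 50)*(d(-4, T) + 32) = (153 + 50)*(-10*(-4) + 32) = 203*(40 + 32) = 203*72 = 14616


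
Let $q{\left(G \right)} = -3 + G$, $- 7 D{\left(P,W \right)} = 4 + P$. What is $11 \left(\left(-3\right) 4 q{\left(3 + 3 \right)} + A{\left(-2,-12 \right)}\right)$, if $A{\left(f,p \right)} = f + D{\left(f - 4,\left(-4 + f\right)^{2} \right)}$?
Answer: $- \frac{2904}{7} \approx -414.86$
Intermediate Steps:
$D{\left(P,W \right)} = - \frac{4}{7} - \frac{P}{7}$ ($D{\left(P,W \right)} = - \frac{4 + P}{7} = - \frac{4}{7} - \frac{P}{7}$)
$A{\left(f,p \right)} = \frac{6 f}{7}$ ($A{\left(f,p \right)} = f - \left(\frac{4}{7} + \frac{f - 4}{7}\right) = f - \left(\frac{4}{7} + \frac{-4 + f}{7}\right) = f - \frac{f}{7} = \frac{6 f}{7}$)
$11 \left(\left(-3\right) 4 q{\left(3 + 3 \right)} + A{\left(-2,-12 \right)}\right) = 11 \left(\left(-3\right) 4 \left(-3 + \left(3 + 3\right)\right) + \frac{6}{7} \left(-2\right)\right) = 11 \left(- 12 \left(-3 + 6\right) - \frac{12}{7}\right) = 11 \left(\left(-12\right) 3 - \frac{12}{7}\right) = 11 \left(-36 - \frac{12}{7}\right) = 11 \left(- \frac{264}{7}\right) = - \frac{2904}{7}$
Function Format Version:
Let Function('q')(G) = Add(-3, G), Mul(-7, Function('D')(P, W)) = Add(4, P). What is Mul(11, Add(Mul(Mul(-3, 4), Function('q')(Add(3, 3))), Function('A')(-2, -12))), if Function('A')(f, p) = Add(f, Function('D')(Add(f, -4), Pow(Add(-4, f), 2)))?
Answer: Rational(-2904, 7) ≈ -414.86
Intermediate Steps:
Function('D')(P, W) = Add(Rational(-4, 7), Mul(Rational(-1, 7), P)) (Function('D')(P, W) = Mul(Rational(-1, 7), Add(4, P)) = Add(Rational(-4, 7), Mul(Rational(-1, 7), P)))
Function('A')(f, p) = Mul(Rational(6, 7), f) (Function('A')(f, p) = Add(f, Add(Rational(-4, 7), Mul(Rational(-1, 7), Add(f, -4)))) = Add(f, Add(Rational(-4, 7), Mul(Rational(-1, 7), Add(-4, f)))) = Add(f, Add(Rational(-4, 7), Add(Rational(4, 7), Mul(Rational(-1, 7), f)))) = Add(f, Mul(Rational(-1, 7), f)) = Mul(Rational(6, 7), f))
Mul(11, Add(Mul(Mul(-3, 4), Function('q')(Add(3, 3))), Function('A')(-2, -12))) = Mul(11, Add(Mul(Mul(-3, 4), Add(-3, Add(3, 3))), Mul(Rational(6, 7), -2))) = Mul(11, Add(Mul(-12, Add(-3, 6)), Rational(-12, 7))) = Mul(11, Add(Mul(-12, 3), Rational(-12, 7))) = Mul(11, Add(-36, Rational(-12, 7))) = Mul(11, Rational(-264, 7)) = Rational(-2904, 7)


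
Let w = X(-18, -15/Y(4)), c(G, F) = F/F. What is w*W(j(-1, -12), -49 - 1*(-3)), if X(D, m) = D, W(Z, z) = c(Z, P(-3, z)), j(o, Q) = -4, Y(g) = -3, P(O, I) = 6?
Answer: -18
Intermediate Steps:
c(G, F) = 1
W(Z, z) = 1
w = -18
w*W(j(-1, -12), -49 - 1*(-3)) = -18*1 = -18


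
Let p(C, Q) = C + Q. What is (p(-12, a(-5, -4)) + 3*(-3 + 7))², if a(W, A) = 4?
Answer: 16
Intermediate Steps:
(p(-12, a(-5, -4)) + 3*(-3 + 7))² = ((-12 + 4) + 3*(-3 + 7))² = (-8 + 3*4)² = (-8 + 12)² = 4² = 16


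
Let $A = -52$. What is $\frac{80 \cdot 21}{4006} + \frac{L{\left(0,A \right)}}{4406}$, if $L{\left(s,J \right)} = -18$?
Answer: $\frac{1832493}{4412609} \approx 0.41529$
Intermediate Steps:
$\frac{80 \cdot 21}{4006} + \frac{L{\left(0,A \right)}}{4406} = \frac{80 \cdot 21}{4006} - \frac{18}{4406} = 1680 \cdot \frac{1}{4006} - \frac{9}{2203} = \frac{840}{2003} - \frac{9}{2203} = \frac{1832493}{4412609}$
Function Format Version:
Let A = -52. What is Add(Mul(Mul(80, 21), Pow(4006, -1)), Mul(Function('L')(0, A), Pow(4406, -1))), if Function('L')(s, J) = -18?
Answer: Rational(1832493, 4412609) ≈ 0.41529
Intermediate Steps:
Add(Mul(Mul(80, 21), Pow(4006, -1)), Mul(Function('L')(0, A), Pow(4406, -1))) = Add(Mul(Mul(80, 21), Pow(4006, -1)), Mul(-18, Pow(4406, -1))) = Add(Mul(1680, Rational(1, 4006)), Mul(-18, Rational(1, 4406))) = Add(Rational(840, 2003), Rational(-9, 2203)) = Rational(1832493, 4412609)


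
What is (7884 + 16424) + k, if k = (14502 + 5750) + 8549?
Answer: 53109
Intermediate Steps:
k = 28801 (k = 20252 + 8549 = 28801)
(7884 + 16424) + k = (7884 + 16424) + 28801 = 24308 + 28801 = 53109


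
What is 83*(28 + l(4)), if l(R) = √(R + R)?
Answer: 2324 + 166*√2 ≈ 2558.8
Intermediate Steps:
l(R) = √2*√R (l(R) = √(2*R) = √2*√R)
83*(28 + l(4)) = 83*(28 + √2*√4) = 83*(28 + √2*2) = 83*(28 + 2*√2) = 2324 + 166*√2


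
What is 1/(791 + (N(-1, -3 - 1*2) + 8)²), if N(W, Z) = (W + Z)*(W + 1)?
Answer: 1/855 ≈ 0.0011696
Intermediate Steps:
N(W, Z) = (1 + W)*(W + Z) (N(W, Z) = (W + Z)*(1 + W) = (1 + W)*(W + Z))
1/(791 + (N(-1, -3 - 1*2) + 8)²) = 1/(791 + ((-1 + (-3 - 1*2) + (-1)² - (-3 - 1*2)) + 8)²) = 1/(791 + ((-1 + (-3 - 2) + 1 - (-3 - 2)) + 8)²) = 1/(791 + ((-1 - 5 + 1 - 1*(-5)) + 8)²) = 1/(791 + ((-1 - 5 + 1 + 5) + 8)²) = 1/(791 + (0 + 8)²) = 1/(791 + 8²) = 1/(791 + 64) = 1/855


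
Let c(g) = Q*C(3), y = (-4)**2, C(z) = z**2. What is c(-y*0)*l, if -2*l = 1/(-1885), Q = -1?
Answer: -9/3770 ≈ -0.0023873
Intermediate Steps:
y = 16
c(g) = -9 (c(g) = -1*3**2 = -1*9 = -9)
l = 1/3770 (l = -1/2/(-1885) = -1/2*(-1/1885) = 1/3770 ≈ 0.00026525)
c(-y*0)*l = -9*1/3770 = -9/3770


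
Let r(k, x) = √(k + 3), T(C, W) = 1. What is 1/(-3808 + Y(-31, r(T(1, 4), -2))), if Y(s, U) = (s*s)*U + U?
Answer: -1/1884 ≈ -0.00053079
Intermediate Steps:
r(k, x) = √(3 + k)
Y(s, U) = U + U*s² (Y(s, U) = s²*U + U = U*s² + U = U + U*s²)
1/(-3808 + Y(-31, r(T(1, 4), -2))) = 1/(-3808 + √(3 + 1)*(1 + (-31)²)) = 1/(-3808 + √4*(1 + 961)) = 1/(-3808 + 2*962) = 1/(-3808 + 1924) = 1/(-1884) = -1/1884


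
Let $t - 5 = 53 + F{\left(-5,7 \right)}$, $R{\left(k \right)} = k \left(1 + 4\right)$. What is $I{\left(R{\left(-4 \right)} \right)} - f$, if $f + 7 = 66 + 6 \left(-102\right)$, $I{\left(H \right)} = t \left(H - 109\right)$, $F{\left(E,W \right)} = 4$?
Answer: $-7445$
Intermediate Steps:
$R{\left(k \right)} = 5 k$ ($R{\left(k \right)} = k 5 = 5 k$)
$t = 62$ ($t = 5 + \left(53 + 4\right) = 5 + 57 = 62$)
$I{\left(H \right)} = -6758 + 62 H$ ($I{\left(H \right)} = 62 \left(H - 109\right) = 62 \left(-109 + H\right) = -6758 + 62 H$)
$f = -553$ ($f = -7 + \left(66 + 6 \left(-102\right)\right) = -7 + \left(66 - 612\right) = -7 - 546 = -553$)
$I{\left(R{\left(-4 \right)} \right)} - f = \left(-6758 + 62 \cdot 5 \left(-4\right)\right) - -553 = \left(-6758 + 62 \left(-20\right)\right) + 553 = \left(-6758 - 1240\right) + 553 = -7998 + 553 = -7445$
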